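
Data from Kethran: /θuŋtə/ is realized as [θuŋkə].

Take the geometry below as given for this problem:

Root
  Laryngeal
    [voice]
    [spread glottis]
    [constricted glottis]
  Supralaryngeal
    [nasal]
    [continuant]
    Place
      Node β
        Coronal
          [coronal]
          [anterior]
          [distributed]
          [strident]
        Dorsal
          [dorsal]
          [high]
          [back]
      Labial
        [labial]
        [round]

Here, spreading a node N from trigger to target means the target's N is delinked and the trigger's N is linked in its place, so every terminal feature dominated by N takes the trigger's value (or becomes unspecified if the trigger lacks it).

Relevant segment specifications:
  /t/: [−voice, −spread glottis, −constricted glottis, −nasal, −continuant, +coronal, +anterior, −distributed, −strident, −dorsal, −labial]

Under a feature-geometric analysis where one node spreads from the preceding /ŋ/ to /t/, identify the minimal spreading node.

Node β

/t/ and [k] differ in [coronal], [anterior], [distributed], [strident], [dorsal], [high], [back]; every other specified feature is identical.
In this geometry the lowest node dominating all of them is Node β: every daughter of Node β dominates only a proper subset, so no lower node suffices.
If Node β spreads, every terminal under it takes /ŋ/'s value, producing [k] as observed.
[nasal], [voice] stay as in /t/ although /ŋ/ differs there, so no node dominating them spread; among the remaining candidates Node β is the lowest that derives the output.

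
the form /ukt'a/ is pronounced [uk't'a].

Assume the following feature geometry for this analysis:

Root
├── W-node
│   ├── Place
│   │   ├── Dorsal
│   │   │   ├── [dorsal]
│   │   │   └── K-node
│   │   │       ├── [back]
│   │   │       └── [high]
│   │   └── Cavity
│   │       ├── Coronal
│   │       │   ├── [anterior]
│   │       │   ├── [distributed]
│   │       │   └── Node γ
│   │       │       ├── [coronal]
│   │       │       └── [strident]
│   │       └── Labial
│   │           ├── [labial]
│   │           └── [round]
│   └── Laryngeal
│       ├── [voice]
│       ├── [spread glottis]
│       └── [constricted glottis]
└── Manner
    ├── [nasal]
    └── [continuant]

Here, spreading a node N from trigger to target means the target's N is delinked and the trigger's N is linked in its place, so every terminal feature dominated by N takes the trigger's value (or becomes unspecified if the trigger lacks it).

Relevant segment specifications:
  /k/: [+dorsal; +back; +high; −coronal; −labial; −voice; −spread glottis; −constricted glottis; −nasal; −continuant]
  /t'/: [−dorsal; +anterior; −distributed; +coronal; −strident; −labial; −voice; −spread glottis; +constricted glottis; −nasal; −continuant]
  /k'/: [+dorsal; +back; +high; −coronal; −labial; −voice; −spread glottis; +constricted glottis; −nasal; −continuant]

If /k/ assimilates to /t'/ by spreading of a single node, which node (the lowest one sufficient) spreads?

Feature comparison: [constricted glottis] differs between /k/ and [k']; the remaining terminals match.
With a single altered terminal, the smallest constituent that could spread is that terminal — [constricted glottis].
[coronal], [dorsal] stay as in /k/ although /t'/ differs there, so no node dominating them spread; among the remaining candidates [constricted glottis] is the lowest that derives the output.

[constricted glottis]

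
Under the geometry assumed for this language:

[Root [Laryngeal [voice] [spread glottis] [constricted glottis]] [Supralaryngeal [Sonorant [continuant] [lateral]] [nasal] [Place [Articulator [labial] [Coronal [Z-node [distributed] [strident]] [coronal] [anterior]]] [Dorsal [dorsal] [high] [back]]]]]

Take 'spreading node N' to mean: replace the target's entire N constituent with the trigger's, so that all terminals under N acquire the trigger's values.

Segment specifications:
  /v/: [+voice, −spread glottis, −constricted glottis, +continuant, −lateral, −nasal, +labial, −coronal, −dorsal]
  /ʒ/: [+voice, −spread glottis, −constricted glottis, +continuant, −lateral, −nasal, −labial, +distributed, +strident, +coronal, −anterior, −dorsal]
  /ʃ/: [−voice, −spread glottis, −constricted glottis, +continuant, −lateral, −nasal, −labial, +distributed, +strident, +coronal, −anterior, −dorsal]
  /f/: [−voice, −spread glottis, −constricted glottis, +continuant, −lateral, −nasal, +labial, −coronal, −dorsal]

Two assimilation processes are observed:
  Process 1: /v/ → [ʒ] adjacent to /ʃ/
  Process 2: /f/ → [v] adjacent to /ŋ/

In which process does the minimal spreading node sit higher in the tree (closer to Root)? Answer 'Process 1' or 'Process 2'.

In Process 1, [labial], [coronal], [anterior], [distributed], [strident] change, so the minimal spreading node is Articulator at depth 3.
In Process 2, [voice] changes, so the minimal spreading node is [voice] at depth 2.
Depth 2 < depth 3; Process 2 involves the structurally higher constituent [voice].

Process 2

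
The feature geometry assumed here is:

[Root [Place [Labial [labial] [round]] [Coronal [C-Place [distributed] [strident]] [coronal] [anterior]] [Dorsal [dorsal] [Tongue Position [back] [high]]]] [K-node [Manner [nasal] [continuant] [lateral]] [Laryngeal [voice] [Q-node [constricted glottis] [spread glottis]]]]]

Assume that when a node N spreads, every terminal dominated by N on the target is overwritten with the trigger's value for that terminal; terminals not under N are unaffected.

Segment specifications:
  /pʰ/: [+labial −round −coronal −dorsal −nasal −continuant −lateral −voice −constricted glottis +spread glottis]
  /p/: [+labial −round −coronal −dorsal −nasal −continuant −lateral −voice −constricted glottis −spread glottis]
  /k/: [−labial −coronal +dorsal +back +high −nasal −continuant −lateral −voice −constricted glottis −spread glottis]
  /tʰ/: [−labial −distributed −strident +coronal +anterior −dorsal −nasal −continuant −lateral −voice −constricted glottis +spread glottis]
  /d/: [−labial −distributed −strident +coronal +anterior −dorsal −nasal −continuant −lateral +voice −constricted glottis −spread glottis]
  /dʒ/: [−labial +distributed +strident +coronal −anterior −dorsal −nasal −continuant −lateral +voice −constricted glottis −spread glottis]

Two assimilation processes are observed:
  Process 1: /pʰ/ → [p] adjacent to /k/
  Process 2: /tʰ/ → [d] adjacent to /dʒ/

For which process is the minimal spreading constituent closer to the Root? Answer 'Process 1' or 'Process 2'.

Process 2

In Process 1, [spread glottis] changes, so the minimal spreading node is [spread glottis] at depth 4.
Process 2 alters [voice], [spread glottis]; the lowest common ancestor is Laryngeal (depth 2 from Root).
Laryngeal (depth 2) sits above [spread glottis] (depth 4), making Process 2 the one with the higher spreading node.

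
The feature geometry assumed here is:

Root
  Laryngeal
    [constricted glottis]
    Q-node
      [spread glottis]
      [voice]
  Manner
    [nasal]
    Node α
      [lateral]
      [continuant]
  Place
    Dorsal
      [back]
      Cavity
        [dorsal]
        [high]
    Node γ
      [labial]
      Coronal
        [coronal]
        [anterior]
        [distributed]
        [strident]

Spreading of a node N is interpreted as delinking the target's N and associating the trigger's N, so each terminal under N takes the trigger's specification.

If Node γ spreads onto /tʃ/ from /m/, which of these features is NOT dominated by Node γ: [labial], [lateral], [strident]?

Under this geometry, Node γ contains [labial], [coronal], [anterior], [distributed], [strident].
Spreading Node γ replaces [labial], [strident] with the trigger's values, since each sits inside the Node γ constituent.
But [lateral] is a dependent of Node α, outside Node γ; it is therefore untouched by the spreading.

[lateral]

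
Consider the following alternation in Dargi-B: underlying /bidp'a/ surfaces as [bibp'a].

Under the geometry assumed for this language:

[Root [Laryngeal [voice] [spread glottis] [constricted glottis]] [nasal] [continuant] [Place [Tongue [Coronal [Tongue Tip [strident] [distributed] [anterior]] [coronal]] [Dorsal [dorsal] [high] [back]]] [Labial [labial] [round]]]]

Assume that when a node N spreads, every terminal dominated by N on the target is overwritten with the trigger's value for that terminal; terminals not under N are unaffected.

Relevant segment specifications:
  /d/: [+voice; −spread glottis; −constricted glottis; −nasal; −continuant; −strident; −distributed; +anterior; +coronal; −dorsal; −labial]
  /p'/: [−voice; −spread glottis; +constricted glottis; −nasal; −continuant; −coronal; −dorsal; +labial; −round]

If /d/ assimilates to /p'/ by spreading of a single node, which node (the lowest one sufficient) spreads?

Comparing /d/ with its surface form [b], the features that change are [labial], [round], [coronal], [anterior], [distributed], [strident].
These terminals are all dominated by Place, and no proper subconstituent of Place covers them all; Place is their lowest common ancestor.
If Place spreads, every terminal under it takes /p'/'s value, producing [b] as observed.
[constricted glottis], [voice] — on which /p'/ differs from /d/ — are unchanged, so Root cannot have spread; the constituent is no larger than Place.

Place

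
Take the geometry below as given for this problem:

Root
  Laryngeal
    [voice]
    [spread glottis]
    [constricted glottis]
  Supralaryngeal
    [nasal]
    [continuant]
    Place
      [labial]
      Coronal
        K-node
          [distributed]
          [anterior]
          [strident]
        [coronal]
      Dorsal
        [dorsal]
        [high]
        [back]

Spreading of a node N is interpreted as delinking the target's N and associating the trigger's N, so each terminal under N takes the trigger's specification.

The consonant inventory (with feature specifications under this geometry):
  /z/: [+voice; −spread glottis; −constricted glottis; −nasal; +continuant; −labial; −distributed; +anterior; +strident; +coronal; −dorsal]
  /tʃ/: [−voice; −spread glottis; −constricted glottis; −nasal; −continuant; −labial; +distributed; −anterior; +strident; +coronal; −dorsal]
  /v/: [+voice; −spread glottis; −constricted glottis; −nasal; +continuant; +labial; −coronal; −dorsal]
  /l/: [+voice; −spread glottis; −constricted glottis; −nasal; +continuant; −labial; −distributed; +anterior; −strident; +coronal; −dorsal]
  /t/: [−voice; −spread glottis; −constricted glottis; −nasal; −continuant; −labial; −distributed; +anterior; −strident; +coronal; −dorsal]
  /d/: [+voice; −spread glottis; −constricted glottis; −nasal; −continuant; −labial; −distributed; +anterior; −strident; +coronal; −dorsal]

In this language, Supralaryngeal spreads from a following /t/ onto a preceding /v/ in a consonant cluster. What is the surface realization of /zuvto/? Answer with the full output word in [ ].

The Supralaryngeal node dominates the terminals [nasal], [continuant], [labial], [distributed], [anterior], [strident], [coronal], [dorsal], [high], [back].
Spreading Supralaryngeal from /t/ onto /v/ replaces those values with /t/'s: [−nasal], [−continuant], [−labial], [−distributed], [+anterior], [−strident], [+coronal], [−dorsal]. Features outside Supralaryngeal ([voice], [spread glottis], [constricted glottis]) stay as in /v/.
This feature bundle is that of [d], so /zuvto/ surfaces as [zudto].

[zudto]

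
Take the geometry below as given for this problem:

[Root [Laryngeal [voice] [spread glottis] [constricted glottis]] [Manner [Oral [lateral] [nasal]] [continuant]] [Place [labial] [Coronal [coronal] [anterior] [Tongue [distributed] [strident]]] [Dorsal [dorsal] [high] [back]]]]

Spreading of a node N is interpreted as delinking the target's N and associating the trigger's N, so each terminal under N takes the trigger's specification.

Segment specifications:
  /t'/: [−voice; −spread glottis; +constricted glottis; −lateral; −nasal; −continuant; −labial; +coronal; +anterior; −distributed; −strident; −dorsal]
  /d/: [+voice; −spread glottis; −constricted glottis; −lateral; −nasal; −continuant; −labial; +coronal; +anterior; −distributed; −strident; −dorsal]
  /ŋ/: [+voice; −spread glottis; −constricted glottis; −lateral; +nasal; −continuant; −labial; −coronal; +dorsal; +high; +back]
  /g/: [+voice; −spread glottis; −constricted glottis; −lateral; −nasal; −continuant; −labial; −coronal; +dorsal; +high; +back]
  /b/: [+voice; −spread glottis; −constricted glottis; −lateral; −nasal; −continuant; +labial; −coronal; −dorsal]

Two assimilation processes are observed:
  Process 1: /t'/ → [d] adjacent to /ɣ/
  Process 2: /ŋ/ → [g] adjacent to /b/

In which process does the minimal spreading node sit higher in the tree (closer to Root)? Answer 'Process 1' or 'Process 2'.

Process 1

Process 1 alters [voice], [constricted glottis]; the lowest common ancestor is Laryngeal (depth 1 from Root).
In Process 2, [nasal] changes, so the minimal spreading node is [nasal] at depth 3.
Laryngeal is closer to Root than [nasal], so Process 1 spreads the higher node.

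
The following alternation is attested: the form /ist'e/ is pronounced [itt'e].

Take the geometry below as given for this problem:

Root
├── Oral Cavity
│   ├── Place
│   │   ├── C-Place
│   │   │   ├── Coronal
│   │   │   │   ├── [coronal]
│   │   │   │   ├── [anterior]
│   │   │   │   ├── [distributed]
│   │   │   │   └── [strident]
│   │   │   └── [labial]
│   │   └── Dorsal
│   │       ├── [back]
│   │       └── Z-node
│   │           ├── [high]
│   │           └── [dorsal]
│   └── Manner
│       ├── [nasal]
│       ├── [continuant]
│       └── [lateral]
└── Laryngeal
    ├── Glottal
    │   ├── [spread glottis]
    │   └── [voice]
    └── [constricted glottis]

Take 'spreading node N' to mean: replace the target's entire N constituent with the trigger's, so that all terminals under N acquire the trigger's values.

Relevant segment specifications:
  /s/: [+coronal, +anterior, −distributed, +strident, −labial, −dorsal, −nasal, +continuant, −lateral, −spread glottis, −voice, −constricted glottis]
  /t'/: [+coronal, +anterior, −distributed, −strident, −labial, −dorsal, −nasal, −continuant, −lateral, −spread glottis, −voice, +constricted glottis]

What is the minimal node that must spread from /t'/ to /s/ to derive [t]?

Comparing /s/ with its surface form [t], the features that change are [continuant], [strident].
These terminals are all dominated by Oral Cavity, and no proper subconstituent of Oral Cavity covers them all; Oral Cavity is their lowest common ancestor.
If Oral Cavity spreads, every terminal under it takes /t'/'s value, producing [t] as observed.
[constricted glottis] — on which /t'/ differs from /s/ — is unchanged, so Root cannot have spread; the constituent is no larger than Oral Cavity.

Oral Cavity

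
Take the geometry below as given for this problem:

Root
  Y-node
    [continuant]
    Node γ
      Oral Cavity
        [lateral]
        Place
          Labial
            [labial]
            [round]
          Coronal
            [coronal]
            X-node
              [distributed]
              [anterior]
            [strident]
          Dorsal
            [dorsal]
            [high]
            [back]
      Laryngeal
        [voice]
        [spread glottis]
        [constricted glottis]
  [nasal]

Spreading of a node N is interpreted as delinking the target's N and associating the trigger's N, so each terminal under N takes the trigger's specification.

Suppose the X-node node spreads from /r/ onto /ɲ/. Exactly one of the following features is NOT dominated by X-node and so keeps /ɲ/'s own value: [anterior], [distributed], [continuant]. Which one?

Under this geometry, X-node contains [distributed], [anterior].
[anterior], [distributed] all lie under X-node, so they are overwritten when X-node spreads.
But [continuant] is a dependent of Y-node, outside X-node; it is therefore untouched by the spreading.

[continuant]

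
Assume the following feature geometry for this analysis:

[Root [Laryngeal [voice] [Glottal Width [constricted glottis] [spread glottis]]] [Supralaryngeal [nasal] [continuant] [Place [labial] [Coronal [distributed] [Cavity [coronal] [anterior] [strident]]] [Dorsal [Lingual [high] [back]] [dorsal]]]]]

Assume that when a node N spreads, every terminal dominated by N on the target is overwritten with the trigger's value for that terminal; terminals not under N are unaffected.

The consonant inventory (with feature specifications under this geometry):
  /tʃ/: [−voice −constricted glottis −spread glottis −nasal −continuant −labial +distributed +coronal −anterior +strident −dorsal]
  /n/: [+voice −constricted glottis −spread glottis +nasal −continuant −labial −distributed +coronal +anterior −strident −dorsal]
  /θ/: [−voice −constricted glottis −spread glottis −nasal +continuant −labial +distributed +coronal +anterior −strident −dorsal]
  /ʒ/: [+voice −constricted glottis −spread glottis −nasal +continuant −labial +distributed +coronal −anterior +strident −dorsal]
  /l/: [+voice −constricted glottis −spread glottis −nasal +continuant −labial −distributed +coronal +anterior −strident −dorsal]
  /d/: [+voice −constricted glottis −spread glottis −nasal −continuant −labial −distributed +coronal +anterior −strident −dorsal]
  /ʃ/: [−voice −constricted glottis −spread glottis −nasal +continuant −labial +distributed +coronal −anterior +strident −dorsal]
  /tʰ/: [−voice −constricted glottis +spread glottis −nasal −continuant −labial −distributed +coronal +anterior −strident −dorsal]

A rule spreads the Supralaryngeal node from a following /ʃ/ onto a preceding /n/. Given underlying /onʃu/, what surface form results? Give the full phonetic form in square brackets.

Terminals under Supralaryngeal in this geometry: [nasal], [continuant], [labial], [distributed], [coronal], [anterior], [strident], [high], [back], [dorsal].
Spreading Supralaryngeal from /ʃ/ onto /n/ replaces those values with /ʃ/'s: [−nasal], [+continuant], [−labial], [+distributed], [+coronal], [−anterior], [+strident], [−dorsal]. Features outside Supralaryngeal ([voice], [constricted glottis], [spread glottis]) stay as in /n/.
This feature bundle is that of [ʒ], so /onʃu/ surfaces as [oʒʃu].

[oʒʃu]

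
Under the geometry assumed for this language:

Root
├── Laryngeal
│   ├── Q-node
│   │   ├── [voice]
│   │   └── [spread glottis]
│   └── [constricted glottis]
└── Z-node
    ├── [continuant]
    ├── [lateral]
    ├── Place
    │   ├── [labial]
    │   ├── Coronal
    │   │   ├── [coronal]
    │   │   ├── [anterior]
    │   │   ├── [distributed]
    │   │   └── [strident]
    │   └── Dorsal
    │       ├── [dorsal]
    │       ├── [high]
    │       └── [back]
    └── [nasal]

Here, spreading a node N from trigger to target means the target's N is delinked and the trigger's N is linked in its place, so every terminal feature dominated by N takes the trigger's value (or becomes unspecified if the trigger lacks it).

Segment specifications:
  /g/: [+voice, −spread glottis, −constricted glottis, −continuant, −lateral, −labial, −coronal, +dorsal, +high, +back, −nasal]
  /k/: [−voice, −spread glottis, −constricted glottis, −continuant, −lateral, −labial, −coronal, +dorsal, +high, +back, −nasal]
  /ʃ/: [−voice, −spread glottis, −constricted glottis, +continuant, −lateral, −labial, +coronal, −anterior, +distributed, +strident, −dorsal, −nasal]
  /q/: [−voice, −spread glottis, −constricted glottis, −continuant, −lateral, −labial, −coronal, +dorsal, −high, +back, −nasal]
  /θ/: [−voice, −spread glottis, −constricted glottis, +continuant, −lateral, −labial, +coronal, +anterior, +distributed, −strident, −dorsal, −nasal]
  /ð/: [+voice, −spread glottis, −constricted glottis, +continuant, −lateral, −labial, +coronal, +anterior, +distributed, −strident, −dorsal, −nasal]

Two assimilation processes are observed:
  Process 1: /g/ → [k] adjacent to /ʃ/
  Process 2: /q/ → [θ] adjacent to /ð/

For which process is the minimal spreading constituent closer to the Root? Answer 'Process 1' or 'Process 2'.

Process 2

Process 1 alters [voice]; the lowest dominating node is [voice] (depth 3 from Root).
Process 2: the features that change are [continuant], [coronal], [anterior], [distributed], [strident], [dorsal], [high], [back]; the minimal node is Z-node (depth 1).
Z-node (depth 1) sits above [voice] (depth 3), making Process 2 the one with the higher spreading node.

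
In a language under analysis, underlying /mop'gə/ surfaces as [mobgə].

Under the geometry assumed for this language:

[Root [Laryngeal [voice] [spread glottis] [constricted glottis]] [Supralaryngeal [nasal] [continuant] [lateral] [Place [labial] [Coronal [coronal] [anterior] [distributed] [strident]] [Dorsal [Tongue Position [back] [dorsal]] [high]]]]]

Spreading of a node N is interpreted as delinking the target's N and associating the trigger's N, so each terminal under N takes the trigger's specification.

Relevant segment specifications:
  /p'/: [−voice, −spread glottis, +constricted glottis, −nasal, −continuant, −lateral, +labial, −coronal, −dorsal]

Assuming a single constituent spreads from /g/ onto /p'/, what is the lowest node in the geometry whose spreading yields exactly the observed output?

Comparing /p'/ with its surface form [b], the features that change are [voice], [constricted glottis].
In this geometry the lowest node dominating all of them is Laryngeal: every daughter of Laryngeal dominates only a proper subset, so no lower node suffices.
Spreading Laryngeal from /g/ overwrites each of those terminals with /g/'s values, yielding exactly [b].
Since [dorsal], [labial] are preserved even though /g/ disagrees there, no node above Laryngeal spread.

Laryngeal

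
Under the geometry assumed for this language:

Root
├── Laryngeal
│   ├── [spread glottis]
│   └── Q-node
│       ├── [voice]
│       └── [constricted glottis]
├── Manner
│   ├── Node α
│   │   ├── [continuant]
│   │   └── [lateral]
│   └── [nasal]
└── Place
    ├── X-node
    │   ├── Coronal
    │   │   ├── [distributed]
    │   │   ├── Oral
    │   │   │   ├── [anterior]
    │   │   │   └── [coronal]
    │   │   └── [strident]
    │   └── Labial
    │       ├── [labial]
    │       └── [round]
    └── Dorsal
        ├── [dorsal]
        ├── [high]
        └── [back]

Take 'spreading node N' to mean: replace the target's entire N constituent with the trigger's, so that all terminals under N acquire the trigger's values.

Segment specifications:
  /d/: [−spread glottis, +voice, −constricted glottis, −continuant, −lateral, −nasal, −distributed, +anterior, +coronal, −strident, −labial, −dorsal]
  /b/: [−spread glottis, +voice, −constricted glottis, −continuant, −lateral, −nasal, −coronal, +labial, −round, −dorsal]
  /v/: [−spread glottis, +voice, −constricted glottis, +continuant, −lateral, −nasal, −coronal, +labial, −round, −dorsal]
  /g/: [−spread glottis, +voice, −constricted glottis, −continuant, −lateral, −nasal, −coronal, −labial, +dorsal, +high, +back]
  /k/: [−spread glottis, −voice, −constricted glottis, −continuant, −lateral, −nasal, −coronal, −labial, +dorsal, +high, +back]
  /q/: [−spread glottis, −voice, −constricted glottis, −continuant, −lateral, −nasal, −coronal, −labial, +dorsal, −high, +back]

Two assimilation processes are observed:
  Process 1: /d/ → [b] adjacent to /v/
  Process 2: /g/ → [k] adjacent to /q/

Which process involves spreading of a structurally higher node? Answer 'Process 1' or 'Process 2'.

Process 1: the features that change are [labial], [round], [coronal], [anterior], [distributed], [strident]; the minimal node is X-node (depth 2).
Process 2: the feature that changes is [voice]; the minimal node is [voice] (depth 3).
X-node (depth 2) sits above [voice] (depth 3), making Process 1 the one with the higher spreading node.

Process 1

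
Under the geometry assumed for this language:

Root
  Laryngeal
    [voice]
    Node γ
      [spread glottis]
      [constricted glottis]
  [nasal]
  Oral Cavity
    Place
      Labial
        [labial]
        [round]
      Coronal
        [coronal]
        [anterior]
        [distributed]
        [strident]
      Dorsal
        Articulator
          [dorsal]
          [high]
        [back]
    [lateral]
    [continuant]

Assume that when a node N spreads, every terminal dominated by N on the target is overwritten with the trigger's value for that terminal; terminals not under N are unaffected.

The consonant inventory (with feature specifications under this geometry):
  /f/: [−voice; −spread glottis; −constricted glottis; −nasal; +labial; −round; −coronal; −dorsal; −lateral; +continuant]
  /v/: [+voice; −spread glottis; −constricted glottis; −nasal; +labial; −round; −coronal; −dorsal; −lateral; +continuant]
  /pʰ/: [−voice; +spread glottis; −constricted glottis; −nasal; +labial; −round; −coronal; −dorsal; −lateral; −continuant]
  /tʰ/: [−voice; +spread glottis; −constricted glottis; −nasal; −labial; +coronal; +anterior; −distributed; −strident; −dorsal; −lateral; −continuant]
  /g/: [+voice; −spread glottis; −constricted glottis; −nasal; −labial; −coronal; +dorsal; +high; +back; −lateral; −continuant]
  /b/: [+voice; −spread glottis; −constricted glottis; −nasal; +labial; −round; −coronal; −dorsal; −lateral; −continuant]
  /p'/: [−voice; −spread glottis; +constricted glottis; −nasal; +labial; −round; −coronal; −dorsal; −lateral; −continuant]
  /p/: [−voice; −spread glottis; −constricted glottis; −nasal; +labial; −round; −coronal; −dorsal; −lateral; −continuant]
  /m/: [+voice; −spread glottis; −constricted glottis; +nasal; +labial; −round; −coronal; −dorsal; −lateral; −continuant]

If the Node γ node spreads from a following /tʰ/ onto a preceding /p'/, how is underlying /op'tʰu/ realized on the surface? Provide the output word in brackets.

Terminals under Node γ in this geometry: [spread glottis], [constricted glottis].
The target acquires /tʰ/'s values for everything under Node γ — [+spread glottis], [−constricted glottis] — while keeping its own [voice], [nasal], [labial], ….
Among the inventory, only /pʰ/ has exactly this specification, giving the surface form [opʰtʰu].

[opʰtʰu]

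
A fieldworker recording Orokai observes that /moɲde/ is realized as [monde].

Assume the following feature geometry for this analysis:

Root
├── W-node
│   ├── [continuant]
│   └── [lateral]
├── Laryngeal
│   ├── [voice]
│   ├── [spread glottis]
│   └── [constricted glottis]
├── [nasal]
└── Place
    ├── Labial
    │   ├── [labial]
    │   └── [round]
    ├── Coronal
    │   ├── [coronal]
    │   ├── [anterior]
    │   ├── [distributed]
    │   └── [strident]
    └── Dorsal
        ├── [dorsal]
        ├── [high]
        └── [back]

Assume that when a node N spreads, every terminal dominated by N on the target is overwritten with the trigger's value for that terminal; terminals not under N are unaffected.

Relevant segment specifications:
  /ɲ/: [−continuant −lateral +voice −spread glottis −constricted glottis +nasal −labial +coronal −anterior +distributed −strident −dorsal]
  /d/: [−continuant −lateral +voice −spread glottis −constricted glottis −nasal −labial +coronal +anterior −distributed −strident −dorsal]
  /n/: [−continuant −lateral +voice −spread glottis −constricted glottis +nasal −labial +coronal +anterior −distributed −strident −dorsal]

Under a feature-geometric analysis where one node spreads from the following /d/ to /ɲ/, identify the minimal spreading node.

Coronal

The alternation /ɲ/ → [n] changes [anterior], [distributed] and nothing else.
Tracing each changed feature up the tree, the paths first meet at Coronal; any lower node misses at least one of them.
Spreading Coronal from /d/ overwrites each of those terminals with /d/'s values, yielding exactly [n].
[nasal], a feature on which the two segments disagree outside Coronal, is unchanged — nothing dominating it spread, and Coronal is the minimal sufficient constituent.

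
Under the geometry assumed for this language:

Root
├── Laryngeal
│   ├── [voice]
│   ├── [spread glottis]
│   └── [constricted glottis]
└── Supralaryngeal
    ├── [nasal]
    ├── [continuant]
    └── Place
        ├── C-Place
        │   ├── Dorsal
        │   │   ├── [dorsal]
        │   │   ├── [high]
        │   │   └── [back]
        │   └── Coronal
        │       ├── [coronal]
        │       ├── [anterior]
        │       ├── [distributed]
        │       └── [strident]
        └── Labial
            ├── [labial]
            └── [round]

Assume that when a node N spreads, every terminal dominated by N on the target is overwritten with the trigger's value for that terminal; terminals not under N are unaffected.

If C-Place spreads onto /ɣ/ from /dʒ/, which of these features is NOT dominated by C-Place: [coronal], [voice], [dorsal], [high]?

[voice]

The terminals dominated by C-Place are [dorsal], [high], [back], [coronal], [anterior], [distributed], [strident].
Spreading C-Place replaces [coronal], [dorsal], [high] with the trigger's values, since each sits inside the C-Place constituent.
But [voice] is a dependent of Laryngeal, outside C-Place; it is therefore untouched by the spreading.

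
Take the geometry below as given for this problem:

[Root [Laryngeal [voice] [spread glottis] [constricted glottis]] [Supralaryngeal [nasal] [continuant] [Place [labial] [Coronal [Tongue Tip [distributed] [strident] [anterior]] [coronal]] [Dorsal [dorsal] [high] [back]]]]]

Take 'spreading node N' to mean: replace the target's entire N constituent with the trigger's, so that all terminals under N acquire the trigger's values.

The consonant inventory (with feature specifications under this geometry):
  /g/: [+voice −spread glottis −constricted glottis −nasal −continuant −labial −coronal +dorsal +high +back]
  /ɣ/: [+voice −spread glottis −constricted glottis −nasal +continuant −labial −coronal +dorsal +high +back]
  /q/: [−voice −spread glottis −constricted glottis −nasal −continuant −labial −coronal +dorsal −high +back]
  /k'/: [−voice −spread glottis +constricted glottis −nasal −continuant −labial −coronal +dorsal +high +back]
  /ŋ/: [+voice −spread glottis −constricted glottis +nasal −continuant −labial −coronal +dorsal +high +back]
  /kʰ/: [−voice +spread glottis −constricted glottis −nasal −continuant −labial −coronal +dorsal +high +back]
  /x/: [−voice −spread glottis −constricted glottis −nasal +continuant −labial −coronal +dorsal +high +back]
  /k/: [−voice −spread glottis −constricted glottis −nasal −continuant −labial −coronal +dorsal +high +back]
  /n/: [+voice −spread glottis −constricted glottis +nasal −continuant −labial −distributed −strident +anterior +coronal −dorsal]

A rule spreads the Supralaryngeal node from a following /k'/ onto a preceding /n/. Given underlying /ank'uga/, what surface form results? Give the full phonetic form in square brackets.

Terminals under Supralaryngeal in this geometry: [nasal], [continuant], [labial], [distributed], [strident], [anterior], [coronal], [dorsal], [high], [back].
After delinking /n/'s Supralaryngeal and linking /k'/'s, the affected terminals become [−nasal], [−continuant], [−labial], [−coronal], [+dorsal], [+high], [+back]; [voice], [spread glottis], [constricted glottis] (outside Supralaryngeal) are retained from /n/.
The resulting bundle matches /g/ in the inventory; substituting it for /n/ gives [agk'uga].

[agk'uga]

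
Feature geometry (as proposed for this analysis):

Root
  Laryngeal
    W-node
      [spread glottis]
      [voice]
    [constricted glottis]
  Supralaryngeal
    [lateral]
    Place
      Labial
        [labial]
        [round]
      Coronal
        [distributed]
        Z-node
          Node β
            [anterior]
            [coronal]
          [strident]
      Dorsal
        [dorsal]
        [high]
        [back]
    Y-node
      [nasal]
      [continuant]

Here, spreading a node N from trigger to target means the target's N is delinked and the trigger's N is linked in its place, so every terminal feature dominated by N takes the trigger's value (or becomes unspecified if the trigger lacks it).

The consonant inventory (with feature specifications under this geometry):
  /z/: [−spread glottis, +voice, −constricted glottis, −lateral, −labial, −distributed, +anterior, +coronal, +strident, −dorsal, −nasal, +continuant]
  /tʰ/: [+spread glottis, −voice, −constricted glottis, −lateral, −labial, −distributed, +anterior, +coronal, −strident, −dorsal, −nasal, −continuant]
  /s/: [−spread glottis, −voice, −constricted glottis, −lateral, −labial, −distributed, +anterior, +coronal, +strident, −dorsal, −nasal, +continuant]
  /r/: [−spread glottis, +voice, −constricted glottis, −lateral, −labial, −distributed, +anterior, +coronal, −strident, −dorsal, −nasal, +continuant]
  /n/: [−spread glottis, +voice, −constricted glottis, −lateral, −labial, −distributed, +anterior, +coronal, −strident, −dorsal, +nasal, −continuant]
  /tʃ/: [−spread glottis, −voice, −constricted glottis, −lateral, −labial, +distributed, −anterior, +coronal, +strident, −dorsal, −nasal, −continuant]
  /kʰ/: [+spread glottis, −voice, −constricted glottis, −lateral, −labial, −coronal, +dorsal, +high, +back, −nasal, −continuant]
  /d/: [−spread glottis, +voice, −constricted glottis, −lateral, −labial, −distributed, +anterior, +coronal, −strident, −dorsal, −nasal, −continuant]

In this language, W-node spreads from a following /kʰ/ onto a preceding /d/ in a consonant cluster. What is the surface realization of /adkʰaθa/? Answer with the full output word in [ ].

[atʰkʰaθa]

W-node immediately or transitively dominates [spread glottis], [voice].
The target acquires /kʰ/'s values for everything under W-node — [+spread glottis], [−voice] — while keeping its own [constricted glottis], [lateral], [labial], ….
This feature bundle is that of [tʰ], so /adkʰaθa/ surfaces as [atʰkʰaθa].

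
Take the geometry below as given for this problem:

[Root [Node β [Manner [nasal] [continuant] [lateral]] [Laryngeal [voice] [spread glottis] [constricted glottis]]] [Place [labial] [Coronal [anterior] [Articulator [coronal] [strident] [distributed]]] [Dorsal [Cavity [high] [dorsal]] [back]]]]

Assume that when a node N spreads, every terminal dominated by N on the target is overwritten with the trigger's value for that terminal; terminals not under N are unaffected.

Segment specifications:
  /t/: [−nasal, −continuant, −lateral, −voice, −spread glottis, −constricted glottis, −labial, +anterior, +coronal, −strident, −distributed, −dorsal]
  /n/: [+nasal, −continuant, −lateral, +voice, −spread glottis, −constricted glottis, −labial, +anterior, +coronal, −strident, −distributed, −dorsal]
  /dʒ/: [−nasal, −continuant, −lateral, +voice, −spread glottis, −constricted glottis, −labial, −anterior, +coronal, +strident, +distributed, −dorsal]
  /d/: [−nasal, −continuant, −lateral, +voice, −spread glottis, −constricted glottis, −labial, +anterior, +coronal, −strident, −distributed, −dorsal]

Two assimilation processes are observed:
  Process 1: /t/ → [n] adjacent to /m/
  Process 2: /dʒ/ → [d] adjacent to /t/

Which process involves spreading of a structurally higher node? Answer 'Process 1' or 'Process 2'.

Process 1

Process 1 alters [voice], [nasal]; the lowest common ancestor is Node β (depth 1 from Root).
Process 2 alters [anterior], [distributed], [strident]; the lowest common ancestor is Coronal (depth 2 from Root).
Node β is closer to Root than Coronal, so Process 1 spreads the higher node.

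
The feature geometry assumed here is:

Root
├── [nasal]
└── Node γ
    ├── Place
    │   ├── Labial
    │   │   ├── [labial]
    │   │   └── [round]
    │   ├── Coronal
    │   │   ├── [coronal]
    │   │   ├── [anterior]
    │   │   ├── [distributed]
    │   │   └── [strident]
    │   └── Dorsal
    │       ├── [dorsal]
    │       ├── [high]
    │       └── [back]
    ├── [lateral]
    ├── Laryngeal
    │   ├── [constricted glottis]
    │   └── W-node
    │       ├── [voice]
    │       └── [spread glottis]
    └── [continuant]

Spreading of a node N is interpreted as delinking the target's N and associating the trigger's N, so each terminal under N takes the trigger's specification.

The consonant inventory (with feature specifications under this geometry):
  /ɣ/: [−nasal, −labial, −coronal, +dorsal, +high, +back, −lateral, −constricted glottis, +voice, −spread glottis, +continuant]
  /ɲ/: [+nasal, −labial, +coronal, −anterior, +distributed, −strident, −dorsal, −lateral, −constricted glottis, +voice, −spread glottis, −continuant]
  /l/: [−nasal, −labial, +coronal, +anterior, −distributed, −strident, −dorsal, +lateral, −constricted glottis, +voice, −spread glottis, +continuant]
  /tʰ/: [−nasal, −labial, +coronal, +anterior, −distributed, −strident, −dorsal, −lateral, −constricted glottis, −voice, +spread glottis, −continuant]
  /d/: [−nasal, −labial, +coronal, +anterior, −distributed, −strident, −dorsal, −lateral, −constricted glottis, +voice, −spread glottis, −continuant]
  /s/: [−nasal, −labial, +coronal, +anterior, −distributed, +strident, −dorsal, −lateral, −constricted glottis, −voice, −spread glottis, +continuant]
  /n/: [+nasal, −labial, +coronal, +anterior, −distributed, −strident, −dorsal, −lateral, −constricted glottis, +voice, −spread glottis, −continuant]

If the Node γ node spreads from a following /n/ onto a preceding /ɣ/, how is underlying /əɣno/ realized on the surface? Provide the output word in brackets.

[ədno]

Terminals under Node γ in this geometry: [labial], [round], [coronal], [anterior], [distributed], [strident], [dorsal], [high], [back], [lateral], [constricted glottis], [voice], [spread glottis], [continuant].
Spreading Node γ from /n/ onto /ɣ/ replaces those values with /n/'s: [−labial], [+coronal], [+anterior], [−distributed], [−strident], [−dorsal], [−lateral], [−constricted glottis], [+voice], [−spread glottis], [−continuant]. Features outside Node γ ([nasal]) stay as in /ɣ/.
The resulting bundle matches /d/ in the inventory; substituting it for /ɣ/ gives [ədno].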